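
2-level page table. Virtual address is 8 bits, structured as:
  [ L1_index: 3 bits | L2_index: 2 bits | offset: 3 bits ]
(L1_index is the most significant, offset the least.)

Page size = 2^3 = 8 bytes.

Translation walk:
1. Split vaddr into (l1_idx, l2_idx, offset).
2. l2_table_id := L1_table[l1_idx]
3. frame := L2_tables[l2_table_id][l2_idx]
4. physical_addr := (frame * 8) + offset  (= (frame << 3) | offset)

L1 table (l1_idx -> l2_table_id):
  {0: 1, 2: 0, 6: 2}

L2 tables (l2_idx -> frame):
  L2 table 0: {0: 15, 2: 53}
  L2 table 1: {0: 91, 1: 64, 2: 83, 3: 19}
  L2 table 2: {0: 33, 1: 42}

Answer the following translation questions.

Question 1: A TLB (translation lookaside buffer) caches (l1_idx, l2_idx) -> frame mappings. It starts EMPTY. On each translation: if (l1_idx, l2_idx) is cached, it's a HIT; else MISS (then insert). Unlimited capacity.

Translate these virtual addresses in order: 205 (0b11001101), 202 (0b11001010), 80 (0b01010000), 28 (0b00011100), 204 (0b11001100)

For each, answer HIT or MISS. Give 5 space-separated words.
vaddr=205: (6,1) not in TLB -> MISS, insert
vaddr=202: (6,1) in TLB -> HIT
vaddr=80: (2,2) not in TLB -> MISS, insert
vaddr=28: (0,3) not in TLB -> MISS, insert
vaddr=204: (6,1) in TLB -> HIT

Answer: MISS HIT MISS MISS HIT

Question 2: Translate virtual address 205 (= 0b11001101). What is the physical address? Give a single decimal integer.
Answer: 341

Derivation:
vaddr = 205 = 0b11001101
Split: l1_idx=6, l2_idx=1, offset=5
L1[6] = 2
L2[2][1] = 42
paddr = 42 * 8 + 5 = 341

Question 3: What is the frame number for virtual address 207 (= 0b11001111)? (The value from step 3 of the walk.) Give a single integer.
vaddr = 207: l1_idx=6, l2_idx=1
L1[6] = 2; L2[2][1] = 42

Answer: 42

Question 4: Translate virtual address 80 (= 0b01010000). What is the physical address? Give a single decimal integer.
vaddr = 80 = 0b01010000
Split: l1_idx=2, l2_idx=2, offset=0
L1[2] = 0
L2[0][2] = 53
paddr = 53 * 8 + 0 = 424

Answer: 424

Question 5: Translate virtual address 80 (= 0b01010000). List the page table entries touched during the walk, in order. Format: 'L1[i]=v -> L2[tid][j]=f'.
Answer: L1[2]=0 -> L2[0][2]=53

Derivation:
vaddr = 80 = 0b01010000
Split: l1_idx=2, l2_idx=2, offset=0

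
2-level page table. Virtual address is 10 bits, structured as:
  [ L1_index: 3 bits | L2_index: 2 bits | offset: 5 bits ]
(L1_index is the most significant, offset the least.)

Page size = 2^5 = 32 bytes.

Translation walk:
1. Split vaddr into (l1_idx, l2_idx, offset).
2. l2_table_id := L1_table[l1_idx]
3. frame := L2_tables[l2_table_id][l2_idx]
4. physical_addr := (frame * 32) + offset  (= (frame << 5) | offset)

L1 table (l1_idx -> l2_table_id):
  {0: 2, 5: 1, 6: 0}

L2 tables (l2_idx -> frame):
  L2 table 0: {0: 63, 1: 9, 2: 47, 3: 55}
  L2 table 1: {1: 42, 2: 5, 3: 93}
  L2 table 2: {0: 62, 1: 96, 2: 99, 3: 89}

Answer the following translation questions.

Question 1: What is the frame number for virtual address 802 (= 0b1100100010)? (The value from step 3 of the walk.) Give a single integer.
vaddr = 802: l1_idx=6, l2_idx=1
L1[6] = 0; L2[0][1] = 9

Answer: 9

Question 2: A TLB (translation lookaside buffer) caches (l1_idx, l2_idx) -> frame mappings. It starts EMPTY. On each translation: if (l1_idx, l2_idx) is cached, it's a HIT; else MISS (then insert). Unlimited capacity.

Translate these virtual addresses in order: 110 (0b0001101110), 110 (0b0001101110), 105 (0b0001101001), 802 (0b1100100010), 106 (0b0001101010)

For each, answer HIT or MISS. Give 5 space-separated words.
vaddr=110: (0,3) not in TLB -> MISS, insert
vaddr=110: (0,3) in TLB -> HIT
vaddr=105: (0,3) in TLB -> HIT
vaddr=802: (6,1) not in TLB -> MISS, insert
vaddr=106: (0,3) in TLB -> HIT

Answer: MISS HIT HIT MISS HIT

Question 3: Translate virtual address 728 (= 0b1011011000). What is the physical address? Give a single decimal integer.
Answer: 184

Derivation:
vaddr = 728 = 0b1011011000
Split: l1_idx=5, l2_idx=2, offset=24
L1[5] = 1
L2[1][2] = 5
paddr = 5 * 32 + 24 = 184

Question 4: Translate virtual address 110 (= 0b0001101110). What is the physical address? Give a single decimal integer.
Answer: 2862

Derivation:
vaddr = 110 = 0b0001101110
Split: l1_idx=0, l2_idx=3, offset=14
L1[0] = 2
L2[2][3] = 89
paddr = 89 * 32 + 14 = 2862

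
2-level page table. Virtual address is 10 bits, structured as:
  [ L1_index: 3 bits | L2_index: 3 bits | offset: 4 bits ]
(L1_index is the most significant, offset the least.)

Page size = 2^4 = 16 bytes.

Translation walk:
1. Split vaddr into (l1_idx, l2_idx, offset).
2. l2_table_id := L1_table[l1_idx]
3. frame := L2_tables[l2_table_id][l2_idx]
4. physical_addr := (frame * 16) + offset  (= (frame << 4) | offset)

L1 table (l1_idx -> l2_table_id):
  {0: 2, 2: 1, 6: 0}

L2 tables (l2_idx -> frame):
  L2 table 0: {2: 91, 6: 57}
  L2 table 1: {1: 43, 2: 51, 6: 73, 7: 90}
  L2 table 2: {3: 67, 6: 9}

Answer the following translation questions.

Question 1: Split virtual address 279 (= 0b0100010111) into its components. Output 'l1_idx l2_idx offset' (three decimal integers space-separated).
vaddr = 279 = 0b0100010111
  top 3 bits -> l1_idx = 2
  next 3 bits -> l2_idx = 1
  bottom 4 bits -> offset = 7

Answer: 2 1 7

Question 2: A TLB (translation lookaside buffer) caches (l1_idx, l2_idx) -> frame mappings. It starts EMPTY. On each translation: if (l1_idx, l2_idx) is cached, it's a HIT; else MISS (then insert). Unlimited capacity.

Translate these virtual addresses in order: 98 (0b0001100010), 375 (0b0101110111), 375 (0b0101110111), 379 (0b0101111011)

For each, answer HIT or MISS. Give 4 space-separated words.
Answer: MISS MISS HIT HIT

Derivation:
vaddr=98: (0,6) not in TLB -> MISS, insert
vaddr=375: (2,7) not in TLB -> MISS, insert
vaddr=375: (2,7) in TLB -> HIT
vaddr=379: (2,7) in TLB -> HIT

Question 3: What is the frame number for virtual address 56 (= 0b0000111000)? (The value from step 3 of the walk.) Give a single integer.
vaddr = 56: l1_idx=0, l2_idx=3
L1[0] = 2; L2[2][3] = 67

Answer: 67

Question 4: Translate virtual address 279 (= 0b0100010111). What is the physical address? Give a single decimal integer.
vaddr = 279 = 0b0100010111
Split: l1_idx=2, l2_idx=1, offset=7
L1[2] = 1
L2[1][1] = 43
paddr = 43 * 16 + 7 = 695

Answer: 695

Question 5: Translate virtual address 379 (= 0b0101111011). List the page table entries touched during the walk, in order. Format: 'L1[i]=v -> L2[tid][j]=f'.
vaddr = 379 = 0b0101111011
Split: l1_idx=2, l2_idx=7, offset=11

Answer: L1[2]=1 -> L2[1][7]=90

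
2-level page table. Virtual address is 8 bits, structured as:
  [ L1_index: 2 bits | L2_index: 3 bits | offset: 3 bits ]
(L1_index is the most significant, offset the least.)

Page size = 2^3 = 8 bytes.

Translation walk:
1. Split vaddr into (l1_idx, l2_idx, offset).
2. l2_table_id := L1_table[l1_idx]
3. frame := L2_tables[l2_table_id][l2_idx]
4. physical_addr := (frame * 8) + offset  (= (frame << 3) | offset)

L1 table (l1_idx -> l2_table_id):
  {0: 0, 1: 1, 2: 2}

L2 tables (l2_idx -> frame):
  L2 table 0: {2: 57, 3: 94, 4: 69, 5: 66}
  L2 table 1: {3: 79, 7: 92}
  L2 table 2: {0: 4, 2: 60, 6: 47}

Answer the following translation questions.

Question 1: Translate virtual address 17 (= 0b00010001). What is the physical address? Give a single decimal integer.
vaddr = 17 = 0b00010001
Split: l1_idx=0, l2_idx=2, offset=1
L1[0] = 0
L2[0][2] = 57
paddr = 57 * 8 + 1 = 457

Answer: 457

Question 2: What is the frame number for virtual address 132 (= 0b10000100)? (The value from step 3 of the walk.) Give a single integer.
Answer: 4

Derivation:
vaddr = 132: l1_idx=2, l2_idx=0
L1[2] = 2; L2[2][0] = 4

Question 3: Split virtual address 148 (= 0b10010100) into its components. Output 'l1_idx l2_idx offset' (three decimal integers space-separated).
Answer: 2 2 4

Derivation:
vaddr = 148 = 0b10010100
  top 2 bits -> l1_idx = 2
  next 3 bits -> l2_idx = 2
  bottom 3 bits -> offset = 4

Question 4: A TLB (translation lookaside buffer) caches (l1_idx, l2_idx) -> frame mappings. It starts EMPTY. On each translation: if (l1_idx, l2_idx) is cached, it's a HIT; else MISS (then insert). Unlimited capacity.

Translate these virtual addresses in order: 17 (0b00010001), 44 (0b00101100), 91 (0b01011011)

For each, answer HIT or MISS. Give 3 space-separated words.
Answer: MISS MISS MISS

Derivation:
vaddr=17: (0,2) not in TLB -> MISS, insert
vaddr=44: (0,5) not in TLB -> MISS, insert
vaddr=91: (1,3) not in TLB -> MISS, insert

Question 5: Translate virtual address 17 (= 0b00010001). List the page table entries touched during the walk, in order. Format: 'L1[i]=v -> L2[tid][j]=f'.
Answer: L1[0]=0 -> L2[0][2]=57

Derivation:
vaddr = 17 = 0b00010001
Split: l1_idx=0, l2_idx=2, offset=1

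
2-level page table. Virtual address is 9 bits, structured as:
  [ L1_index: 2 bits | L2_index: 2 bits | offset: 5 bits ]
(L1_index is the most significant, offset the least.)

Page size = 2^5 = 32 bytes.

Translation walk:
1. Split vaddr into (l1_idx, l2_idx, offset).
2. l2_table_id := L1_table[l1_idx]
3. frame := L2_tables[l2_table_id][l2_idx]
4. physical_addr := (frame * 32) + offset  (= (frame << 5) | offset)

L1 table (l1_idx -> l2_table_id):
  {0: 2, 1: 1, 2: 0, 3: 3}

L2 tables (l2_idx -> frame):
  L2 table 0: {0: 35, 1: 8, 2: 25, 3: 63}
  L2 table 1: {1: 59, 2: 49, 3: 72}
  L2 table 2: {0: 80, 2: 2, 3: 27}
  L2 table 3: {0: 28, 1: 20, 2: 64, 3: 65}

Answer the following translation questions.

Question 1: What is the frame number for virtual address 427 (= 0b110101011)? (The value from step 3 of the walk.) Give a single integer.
vaddr = 427: l1_idx=3, l2_idx=1
L1[3] = 3; L2[3][1] = 20

Answer: 20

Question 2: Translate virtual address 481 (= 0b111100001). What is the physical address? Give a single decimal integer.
vaddr = 481 = 0b111100001
Split: l1_idx=3, l2_idx=3, offset=1
L1[3] = 3
L2[3][3] = 65
paddr = 65 * 32 + 1 = 2081

Answer: 2081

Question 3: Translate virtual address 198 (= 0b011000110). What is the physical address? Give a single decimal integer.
vaddr = 198 = 0b011000110
Split: l1_idx=1, l2_idx=2, offset=6
L1[1] = 1
L2[1][2] = 49
paddr = 49 * 32 + 6 = 1574

Answer: 1574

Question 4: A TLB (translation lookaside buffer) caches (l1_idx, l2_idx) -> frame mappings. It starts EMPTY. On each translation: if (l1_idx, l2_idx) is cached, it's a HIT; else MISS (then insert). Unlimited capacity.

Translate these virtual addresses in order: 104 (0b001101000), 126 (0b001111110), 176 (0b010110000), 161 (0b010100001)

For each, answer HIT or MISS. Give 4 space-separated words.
Answer: MISS HIT MISS HIT

Derivation:
vaddr=104: (0,3) not in TLB -> MISS, insert
vaddr=126: (0,3) in TLB -> HIT
vaddr=176: (1,1) not in TLB -> MISS, insert
vaddr=161: (1,1) in TLB -> HIT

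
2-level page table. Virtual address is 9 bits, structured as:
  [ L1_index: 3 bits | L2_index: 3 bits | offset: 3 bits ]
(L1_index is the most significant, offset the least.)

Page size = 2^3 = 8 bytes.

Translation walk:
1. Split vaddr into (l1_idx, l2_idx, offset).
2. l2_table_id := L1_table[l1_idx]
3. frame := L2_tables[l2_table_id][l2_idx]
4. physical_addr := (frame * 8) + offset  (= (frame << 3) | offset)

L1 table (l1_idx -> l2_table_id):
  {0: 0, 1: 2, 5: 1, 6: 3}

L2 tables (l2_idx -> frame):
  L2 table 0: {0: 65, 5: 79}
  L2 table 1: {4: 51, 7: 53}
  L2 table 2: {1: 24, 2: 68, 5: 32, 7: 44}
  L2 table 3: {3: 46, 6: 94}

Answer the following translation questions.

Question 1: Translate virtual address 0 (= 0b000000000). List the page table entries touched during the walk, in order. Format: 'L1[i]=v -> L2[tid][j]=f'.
Answer: L1[0]=0 -> L2[0][0]=65

Derivation:
vaddr = 0 = 0b000000000
Split: l1_idx=0, l2_idx=0, offset=0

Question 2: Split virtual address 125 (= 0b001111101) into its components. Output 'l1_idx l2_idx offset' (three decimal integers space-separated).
Answer: 1 7 5

Derivation:
vaddr = 125 = 0b001111101
  top 3 bits -> l1_idx = 1
  next 3 bits -> l2_idx = 7
  bottom 3 bits -> offset = 5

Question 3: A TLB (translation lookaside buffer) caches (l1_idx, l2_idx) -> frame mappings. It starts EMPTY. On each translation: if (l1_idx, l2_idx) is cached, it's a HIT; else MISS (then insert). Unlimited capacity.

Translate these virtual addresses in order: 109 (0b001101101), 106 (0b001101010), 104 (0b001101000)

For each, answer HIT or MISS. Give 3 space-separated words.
Answer: MISS HIT HIT

Derivation:
vaddr=109: (1,5) not in TLB -> MISS, insert
vaddr=106: (1,5) in TLB -> HIT
vaddr=104: (1,5) in TLB -> HIT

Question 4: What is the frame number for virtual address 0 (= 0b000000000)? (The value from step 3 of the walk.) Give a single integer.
vaddr = 0: l1_idx=0, l2_idx=0
L1[0] = 0; L2[0][0] = 65

Answer: 65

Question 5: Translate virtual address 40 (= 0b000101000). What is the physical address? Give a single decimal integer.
Answer: 632

Derivation:
vaddr = 40 = 0b000101000
Split: l1_idx=0, l2_idx=5, offset=0
L1[0] = 0
L2[0][5] = 79
paddr = 79 * 8 + 0 = 632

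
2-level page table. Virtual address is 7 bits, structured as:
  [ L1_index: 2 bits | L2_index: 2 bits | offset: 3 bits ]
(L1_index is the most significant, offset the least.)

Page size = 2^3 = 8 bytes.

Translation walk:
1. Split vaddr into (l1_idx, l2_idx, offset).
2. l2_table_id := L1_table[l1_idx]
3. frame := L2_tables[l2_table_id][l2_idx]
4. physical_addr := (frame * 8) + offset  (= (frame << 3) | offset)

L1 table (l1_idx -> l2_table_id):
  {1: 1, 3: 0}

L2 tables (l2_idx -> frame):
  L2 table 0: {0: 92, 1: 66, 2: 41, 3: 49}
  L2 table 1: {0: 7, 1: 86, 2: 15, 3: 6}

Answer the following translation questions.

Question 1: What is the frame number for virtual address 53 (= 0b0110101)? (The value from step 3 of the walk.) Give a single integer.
Answer: 15

Derivation:
vaddr = 53: l1_idx=1, l2_idx=2
L1[1] = 1; L2[1][2] = 15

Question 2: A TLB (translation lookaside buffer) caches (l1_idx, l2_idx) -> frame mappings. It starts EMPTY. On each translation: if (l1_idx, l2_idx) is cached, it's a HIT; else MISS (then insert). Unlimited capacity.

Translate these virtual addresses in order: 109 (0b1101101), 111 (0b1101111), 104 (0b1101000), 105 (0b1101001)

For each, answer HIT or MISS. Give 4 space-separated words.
Answer: MISS HIT HIT HIT

Derivation:
vaddr=109: (3,1) not in TLB -> MISS, insert
vaddr=111: (3,1) in TLB -> HIT
vaddr=104: (3,1) in TLB -> HIT
vaddr=105: (3,1) in TLB -> HIT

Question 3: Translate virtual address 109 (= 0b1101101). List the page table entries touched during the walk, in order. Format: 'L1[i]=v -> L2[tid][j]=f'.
Answer: L1[3]=0 -> L2[0][1]=66

Derivation:
vaddr = 109 = 0b1101101
Split: l1_idx=3, l2_idx=1, offset=5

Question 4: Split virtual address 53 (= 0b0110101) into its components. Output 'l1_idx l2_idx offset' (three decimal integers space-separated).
vaddr = 53 = 0b0110101
  top 2 bits -> l1_idx = 1
  next 2 bits -> l2_idx = 2
  bottom 3 bits -> offset = 5

Answer: 1 2 5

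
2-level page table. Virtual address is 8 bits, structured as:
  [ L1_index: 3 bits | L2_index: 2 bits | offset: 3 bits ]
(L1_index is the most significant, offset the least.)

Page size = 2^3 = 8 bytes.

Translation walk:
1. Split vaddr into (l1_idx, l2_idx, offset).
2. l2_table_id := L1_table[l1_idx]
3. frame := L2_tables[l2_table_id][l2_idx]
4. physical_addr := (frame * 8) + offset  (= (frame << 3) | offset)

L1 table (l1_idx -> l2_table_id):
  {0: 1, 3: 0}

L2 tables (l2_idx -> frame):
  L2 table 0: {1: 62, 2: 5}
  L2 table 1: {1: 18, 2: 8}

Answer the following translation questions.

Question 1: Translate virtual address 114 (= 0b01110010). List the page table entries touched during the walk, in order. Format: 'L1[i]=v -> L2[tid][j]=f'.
vaddr = 114 = 0b01110010
Split: l1_idx=3, l2_idx=2, offset=2

Answer: L1[3]=0 -> L2[0][2]=5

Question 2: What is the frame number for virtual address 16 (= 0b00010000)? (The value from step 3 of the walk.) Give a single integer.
vaddr = 16: l1_idx=0, l2_idx=2
L1[0] = 1; L2[1][2] = 8

Answer: 8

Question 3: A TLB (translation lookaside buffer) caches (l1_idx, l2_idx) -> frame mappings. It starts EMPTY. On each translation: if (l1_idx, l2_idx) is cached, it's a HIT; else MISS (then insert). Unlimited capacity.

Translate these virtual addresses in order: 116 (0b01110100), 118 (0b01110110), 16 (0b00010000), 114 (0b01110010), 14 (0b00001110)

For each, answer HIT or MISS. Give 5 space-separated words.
Answer: MISS HIT MISS HIT MISS

Derivation:
vaddr=116: (3,2) not in TLB -> MISS, insert
vaddr=118: (3,2) in TLB -> HIT
vaddr=16: (0,2) not in TLB -> MISS, insert
vaddr=114: (3,2) in TLB -> HIT
vaddr=14: (0,1) not in TLB -> MISS, insert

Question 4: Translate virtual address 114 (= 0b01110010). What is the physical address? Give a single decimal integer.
Answer: 42

Derivation:
vaddr = 114 = 0b01110010
Split: l1_idx=3, l2_idx=2, offset=2
L1[3] = 0
L2[0][2] = 5
paddr = 5 * 8 + 2 = 42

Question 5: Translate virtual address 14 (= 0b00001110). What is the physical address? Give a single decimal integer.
Answer: 150

Derivation:
vaddr = 14 = 0b00001110
Split: l1_idx=0, l2_idx=1, offset=6
L1[0] = 1
L2[1][1] = 18
paddr = 18 * 8 + 6 = 150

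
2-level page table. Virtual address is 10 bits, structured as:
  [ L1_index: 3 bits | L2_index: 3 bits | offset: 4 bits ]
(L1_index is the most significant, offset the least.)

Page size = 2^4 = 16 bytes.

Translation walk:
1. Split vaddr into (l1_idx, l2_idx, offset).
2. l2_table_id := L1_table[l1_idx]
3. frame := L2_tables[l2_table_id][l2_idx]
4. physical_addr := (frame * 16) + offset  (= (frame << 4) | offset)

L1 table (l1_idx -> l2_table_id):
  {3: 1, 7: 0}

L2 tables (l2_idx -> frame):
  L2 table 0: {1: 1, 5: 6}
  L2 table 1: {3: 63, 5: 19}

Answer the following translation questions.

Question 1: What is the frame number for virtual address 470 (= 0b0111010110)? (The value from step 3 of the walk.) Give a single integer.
Answer: 19

Derivation:
vaddr = 470: l1_idx=3, l2_idx=5
L1[3] = 1; L2[1][5] = 19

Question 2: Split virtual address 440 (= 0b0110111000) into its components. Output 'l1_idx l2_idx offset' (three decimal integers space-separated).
Answer: 3 3 8

Derivation:
vaddr = 440 = 0b0110111000
  top 3 bits -> l1_idx = 3
  next 3 bits -> l2_idx = 3
  bottom 4 bits -> offset = 8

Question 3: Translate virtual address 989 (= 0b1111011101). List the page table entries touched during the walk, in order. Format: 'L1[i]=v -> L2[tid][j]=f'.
Answer: L1[7]=0 -> L2[0][5]=6

Derivation:
vaddr = 989 = 0b1111011101
Split: l1_idx=7, l2_idx=5, offset=13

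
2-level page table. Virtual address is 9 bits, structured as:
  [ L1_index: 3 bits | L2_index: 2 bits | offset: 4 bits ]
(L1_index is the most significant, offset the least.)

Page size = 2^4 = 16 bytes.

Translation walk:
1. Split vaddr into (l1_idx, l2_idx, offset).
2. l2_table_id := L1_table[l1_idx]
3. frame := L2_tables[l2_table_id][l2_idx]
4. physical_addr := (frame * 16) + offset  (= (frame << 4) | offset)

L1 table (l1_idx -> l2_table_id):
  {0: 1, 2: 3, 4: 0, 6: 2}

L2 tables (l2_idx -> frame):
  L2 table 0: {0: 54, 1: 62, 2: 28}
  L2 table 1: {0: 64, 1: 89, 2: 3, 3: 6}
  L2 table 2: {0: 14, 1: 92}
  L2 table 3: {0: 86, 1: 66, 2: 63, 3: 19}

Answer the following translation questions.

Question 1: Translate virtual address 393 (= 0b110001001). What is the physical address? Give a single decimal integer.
vaddr = 393 = 0b110001001
Split: l1_idx=6, l2_idx=0, offset=9
L1[6] = 2
L2[2][0] = 14
paddr = 14 * 16 + 9 = 233

Answer: 233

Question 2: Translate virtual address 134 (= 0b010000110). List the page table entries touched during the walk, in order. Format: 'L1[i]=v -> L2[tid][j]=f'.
vaddr = 134 = 0b010000110
Split: l1_idx=2, l2_idx=0, offset=6

Answer: L1[2]=3 -> L2[3][0]=86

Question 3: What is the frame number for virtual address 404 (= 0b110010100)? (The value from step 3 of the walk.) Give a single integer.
Answer: 92

Derivation:
vaddr = 404: l1_idx=6, l2_idx=1
L1[6] = 2; L2[2][1] = 92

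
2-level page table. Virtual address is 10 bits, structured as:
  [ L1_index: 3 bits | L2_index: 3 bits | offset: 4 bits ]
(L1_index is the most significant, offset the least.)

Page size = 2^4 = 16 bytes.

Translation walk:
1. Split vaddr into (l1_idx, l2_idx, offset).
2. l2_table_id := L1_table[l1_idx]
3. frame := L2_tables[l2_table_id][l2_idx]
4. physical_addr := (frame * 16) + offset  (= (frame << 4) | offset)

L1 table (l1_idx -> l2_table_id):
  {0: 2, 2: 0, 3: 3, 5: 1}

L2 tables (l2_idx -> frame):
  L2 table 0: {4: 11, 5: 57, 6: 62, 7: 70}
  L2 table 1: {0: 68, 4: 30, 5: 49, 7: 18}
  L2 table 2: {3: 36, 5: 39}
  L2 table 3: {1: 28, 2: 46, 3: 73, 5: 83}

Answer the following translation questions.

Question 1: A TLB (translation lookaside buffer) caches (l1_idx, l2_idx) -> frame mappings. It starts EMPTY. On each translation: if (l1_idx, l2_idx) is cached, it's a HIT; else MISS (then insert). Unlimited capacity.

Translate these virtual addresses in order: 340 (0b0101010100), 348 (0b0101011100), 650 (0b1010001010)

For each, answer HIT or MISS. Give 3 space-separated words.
vaddr=340: (2,5) not in TLB -> MISS, insert
vaddr=348: (2,5) in TLB -> HIT
vaddr=650: (5,0) not in TLB -> MISS, insert

Answer: MISS HIT MISS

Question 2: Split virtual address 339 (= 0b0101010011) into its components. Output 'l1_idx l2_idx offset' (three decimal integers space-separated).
vaddr = 339 = 0b0101010011
  top 3 bits -> l1_idx = 2
  next 3 bits -> l2_idx = 5
  bottom 4 bits -> offset = 3

Answer: 2 5 3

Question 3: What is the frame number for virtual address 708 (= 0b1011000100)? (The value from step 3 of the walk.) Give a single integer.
vaddr = 708: l1_idx=5, l2_idx=4
L1[5] = 1; L2[1][4] = 30

Answer: 30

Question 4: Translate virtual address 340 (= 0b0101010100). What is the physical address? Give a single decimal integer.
vaddr = 340 = 0b0101010100
Split: l1_idx=2, l2_idx=5, offset=4
L1[2] = 0
L2[0][5] = 57
paddr = 57 * 16 + 4 = 916

Answer: 916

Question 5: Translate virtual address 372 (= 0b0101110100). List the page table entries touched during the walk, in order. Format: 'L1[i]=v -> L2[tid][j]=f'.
vaddr = 372 = 0b0101110100
Split: l1_idx=2, l2_idx=7, offset=4

Answer: L1[2]=0 -> L2[0][7]=70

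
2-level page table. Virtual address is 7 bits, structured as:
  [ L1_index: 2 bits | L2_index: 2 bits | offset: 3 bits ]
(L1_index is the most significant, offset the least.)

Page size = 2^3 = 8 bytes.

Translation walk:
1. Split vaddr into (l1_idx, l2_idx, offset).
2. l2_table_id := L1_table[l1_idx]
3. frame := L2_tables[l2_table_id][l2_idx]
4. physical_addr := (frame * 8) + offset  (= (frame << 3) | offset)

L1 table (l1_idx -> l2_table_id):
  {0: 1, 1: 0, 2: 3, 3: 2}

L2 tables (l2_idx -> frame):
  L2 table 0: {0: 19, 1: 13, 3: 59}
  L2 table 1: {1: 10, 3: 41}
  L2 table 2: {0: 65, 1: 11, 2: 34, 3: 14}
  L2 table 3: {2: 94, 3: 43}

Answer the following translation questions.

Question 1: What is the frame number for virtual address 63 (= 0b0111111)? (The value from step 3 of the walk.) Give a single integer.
Answer: 59

Derivation:
vaddr = 63: l1_idx=1, l2_idx=3
L1[1] = 0; L2[0][3] = 59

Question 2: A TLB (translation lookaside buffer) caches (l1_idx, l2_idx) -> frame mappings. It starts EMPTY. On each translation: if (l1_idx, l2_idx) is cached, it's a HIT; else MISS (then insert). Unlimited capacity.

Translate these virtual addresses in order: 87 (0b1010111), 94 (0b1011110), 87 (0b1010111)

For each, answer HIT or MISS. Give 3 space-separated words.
vaddr=87: (2,2) not in TLB -> MISS, insert
vaddr=94: (2,3) not in TLB -> MISS, insert
vaddr=87: (2,2) in TLB -> HIT

Answer: MISS MISS HIT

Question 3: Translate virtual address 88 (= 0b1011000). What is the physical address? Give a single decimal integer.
vaddr = 88 = 0b1011000
Split: l1_idx=2, l2_idx=3, offset=0
L1[2] = 3
L2[3][3] = 43
paddr = 43 * 8 + 0 = 344

Answer: 344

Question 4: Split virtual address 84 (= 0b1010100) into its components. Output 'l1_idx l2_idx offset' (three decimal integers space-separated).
vaddr = 84 = 0b1010100
  top 2 bits -> l1_idx = 2
  next 2 bits -> l2_idx = 2
  bottom 3 bits -> offset = 4

Answer: 2 2 4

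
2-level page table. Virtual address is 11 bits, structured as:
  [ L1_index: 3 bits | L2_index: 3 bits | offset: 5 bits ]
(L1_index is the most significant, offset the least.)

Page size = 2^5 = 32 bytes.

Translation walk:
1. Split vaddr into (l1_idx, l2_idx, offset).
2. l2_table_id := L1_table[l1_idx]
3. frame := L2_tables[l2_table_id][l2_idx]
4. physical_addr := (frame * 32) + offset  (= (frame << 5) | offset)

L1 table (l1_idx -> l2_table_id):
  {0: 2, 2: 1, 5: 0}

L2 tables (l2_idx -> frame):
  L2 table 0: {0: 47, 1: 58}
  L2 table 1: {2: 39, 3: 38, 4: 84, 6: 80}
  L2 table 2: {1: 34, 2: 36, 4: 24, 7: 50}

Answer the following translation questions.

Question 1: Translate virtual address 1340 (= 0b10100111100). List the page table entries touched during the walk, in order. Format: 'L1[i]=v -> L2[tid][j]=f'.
vaddr = 1340 = 0b10100111100
Split: l1_idx=5, l2_idx=1, offset=28

Answer: L1[5]=0 -> L2[0][1]=58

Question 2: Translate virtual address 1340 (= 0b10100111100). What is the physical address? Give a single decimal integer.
vaddr = 1340 = 0b10100111100
Split: l1_idx=5, l2_idx=1, offset=28
L1[5] = 0
L2[0][1] = 58
paddr = 58 * 32 + 28 = 1884

Answer: 1884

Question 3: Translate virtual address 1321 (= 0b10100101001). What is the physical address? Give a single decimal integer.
Answer: 1865

Derivation:
vaddr = 1321 = 0b10100101001
Split: l1_idx=5, l2_idx=1, offset=9
L1[5] = 0
L2[0][1] = 58
paddr = 58 * 32 + 9 = 1865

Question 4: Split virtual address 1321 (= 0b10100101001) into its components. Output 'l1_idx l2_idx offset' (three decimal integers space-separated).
vaddr = 1321 = 0b10100101001
  top 3 bits -> l1_idx = 5
  next 3 bits -> l2_idx = 1
  bottom 5 bits -> offset = 9

Answer: 5 1 9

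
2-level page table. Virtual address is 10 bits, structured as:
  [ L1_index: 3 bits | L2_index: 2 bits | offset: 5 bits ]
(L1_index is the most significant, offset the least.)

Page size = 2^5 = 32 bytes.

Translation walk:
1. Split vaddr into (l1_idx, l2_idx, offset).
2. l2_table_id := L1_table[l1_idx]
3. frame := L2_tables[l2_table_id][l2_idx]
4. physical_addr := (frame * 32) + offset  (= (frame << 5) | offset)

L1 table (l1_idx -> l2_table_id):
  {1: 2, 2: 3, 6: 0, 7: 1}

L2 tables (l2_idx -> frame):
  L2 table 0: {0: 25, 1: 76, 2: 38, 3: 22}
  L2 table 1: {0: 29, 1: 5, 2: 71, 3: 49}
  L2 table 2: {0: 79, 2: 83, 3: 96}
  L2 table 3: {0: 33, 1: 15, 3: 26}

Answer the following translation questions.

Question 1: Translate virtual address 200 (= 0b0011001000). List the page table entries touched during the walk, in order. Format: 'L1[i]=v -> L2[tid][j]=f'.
vaddr = 200 = 0b0011001000
Split: l1_idx=1, l2_idx=2, offset=8

Answer: L1[1]=2 -> L2[2][2]=83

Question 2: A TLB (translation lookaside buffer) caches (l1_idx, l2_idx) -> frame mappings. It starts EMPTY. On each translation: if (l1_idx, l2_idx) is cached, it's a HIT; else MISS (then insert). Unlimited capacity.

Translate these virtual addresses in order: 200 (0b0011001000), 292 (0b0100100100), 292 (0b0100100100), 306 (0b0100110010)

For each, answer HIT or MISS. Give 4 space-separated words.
Answer: MISS MISS HIT HIT

Derivation:
vaddr=200: (1,2) not in TLB -> MISS, insert
vaddr=292: (2,1) not in TLB -> MISS, insert
vaddr=292: (2,1) in TLB -> HIT
vaddr=306: (2,1) in TLB -> HIT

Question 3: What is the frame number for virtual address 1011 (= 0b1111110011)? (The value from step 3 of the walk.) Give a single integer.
vaddr = 1011: l1_idx=7, l2_idx=3
L1[7] = 1; L2[1][3] = 49

Answer: 49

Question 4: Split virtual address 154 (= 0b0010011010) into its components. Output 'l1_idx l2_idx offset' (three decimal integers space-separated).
Answer: 1 0 26

Derivation:
vaddr = 154 = 0b0010011010
  top 3 bits -> l1_idx = 1
  next 2 bits -> l2_idx = 0
  bottom 5 bits -> offset = 26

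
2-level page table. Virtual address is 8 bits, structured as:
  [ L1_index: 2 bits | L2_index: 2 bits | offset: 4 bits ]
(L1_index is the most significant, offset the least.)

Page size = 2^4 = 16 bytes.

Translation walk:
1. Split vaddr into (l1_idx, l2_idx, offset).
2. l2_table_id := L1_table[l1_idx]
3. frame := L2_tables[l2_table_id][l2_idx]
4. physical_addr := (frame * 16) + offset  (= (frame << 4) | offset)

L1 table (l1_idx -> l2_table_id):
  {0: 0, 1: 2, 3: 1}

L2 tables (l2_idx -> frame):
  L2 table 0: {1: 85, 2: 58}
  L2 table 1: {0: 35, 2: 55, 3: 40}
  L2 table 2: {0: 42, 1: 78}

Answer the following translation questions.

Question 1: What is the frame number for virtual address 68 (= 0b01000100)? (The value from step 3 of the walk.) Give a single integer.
vaddr = 68: l1_idx=1, l2_idx=0
L1[1] = 2; L2[2][0] = 42

Answer: 42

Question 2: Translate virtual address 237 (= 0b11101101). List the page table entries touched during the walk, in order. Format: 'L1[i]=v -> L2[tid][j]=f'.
Answer: L1[3]=1 -> L2[1][2]=55

Derivation:
vaddr = 237 = 0b11101101
Split: l1_idx=3, l2_idx=2, offset=13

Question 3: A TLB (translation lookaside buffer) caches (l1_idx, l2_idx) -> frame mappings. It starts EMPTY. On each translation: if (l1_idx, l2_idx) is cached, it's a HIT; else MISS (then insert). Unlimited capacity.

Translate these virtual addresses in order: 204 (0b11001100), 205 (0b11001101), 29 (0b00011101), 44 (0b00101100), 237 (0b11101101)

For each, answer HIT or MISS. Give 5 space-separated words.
Answer: MISS HIT MISS MISS MISS

Derivation:
vaddr=204: (3,0) not in TLB -> MISS, insert
vaddr=205: (3,0) in TLB -> HIT
vaddr=29: (0,1) not in TLB -> MISS, insert
vaddr=44: (0,2) not in TLB -> MISS, insert
vaddr=237: (3,2) not in TLB -> MISS, insert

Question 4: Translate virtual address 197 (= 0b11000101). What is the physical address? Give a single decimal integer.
vaddr = 197 = 0b11000101
Split: l1_idx=3, l2_idx=0, offset=5
L1[3] = 1
L2[1][0] = 35
paddr = 35 * 16 + 5 = 565

Answer: 565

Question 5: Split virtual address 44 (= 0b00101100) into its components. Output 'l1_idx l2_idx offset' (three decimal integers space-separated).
Answer: 0 2 12

Derivation:
vaddr = 44 = 0b00101100
  top 2 bits -> l1_idx = 0
  next 2 bits -> l2_idx = 2
  bottom 4 bits -> offset = 12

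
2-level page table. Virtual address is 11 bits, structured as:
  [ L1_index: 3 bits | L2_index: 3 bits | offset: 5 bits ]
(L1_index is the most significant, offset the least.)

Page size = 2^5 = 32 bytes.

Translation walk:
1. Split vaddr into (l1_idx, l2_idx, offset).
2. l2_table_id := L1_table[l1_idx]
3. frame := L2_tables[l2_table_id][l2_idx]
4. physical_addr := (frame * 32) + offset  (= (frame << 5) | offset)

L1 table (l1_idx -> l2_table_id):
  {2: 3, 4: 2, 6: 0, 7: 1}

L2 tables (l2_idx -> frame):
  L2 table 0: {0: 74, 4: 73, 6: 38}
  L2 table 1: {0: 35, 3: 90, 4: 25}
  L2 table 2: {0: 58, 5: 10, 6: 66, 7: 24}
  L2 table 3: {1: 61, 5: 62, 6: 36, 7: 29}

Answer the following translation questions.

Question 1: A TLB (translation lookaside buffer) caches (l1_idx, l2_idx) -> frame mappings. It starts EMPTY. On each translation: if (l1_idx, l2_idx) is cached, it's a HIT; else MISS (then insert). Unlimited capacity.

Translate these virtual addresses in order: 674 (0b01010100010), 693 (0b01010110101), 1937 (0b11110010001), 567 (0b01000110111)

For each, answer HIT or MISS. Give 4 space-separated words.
Answer: MISS HIT MISS MISS

Derivation:
vaddr=674: (2,5) not in TLB -> MISS, insert
vaddr=693: (2,5) in TLB -> HIT
vaddr=1937: (7,4) not in TLB -> MISS, insert
vaddr=567: (2,1) not in TLB -> MISS, insert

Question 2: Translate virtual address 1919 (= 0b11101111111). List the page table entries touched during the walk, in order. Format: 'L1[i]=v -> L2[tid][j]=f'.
Answer: L1[7]=1 -> L2[1][3]=90

Derivation:
vaddr = 1919 = 0b11101111111
Split: l1_idx=7, l2_idx=3, offset=31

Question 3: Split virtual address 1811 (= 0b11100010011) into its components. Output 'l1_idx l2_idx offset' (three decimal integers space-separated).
vaddr = 1811 = 0b11100010011
  top 3 bits -> l1_idx = 7
  next 3 bits -> l2_idx = 0
  bottom 5 bits -> offset = 19

Answer: 7 0 19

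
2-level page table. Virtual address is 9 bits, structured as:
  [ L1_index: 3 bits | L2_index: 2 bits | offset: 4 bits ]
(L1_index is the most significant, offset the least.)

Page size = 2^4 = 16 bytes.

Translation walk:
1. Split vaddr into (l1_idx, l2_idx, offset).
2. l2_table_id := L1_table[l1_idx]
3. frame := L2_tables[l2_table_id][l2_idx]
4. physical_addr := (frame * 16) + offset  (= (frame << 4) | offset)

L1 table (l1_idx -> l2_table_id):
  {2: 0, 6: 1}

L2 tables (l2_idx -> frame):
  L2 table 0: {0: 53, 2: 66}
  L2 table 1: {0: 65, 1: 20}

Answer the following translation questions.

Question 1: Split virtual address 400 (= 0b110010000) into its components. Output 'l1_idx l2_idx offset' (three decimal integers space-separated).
Answer: 6 1 0

Derivation:
vaddr = 400 = 0b110010000
  top 3 bits -> l1_idx = 6
  next 2 bits -> l2_idx = 1
  bottom 4 bits -> offset = 0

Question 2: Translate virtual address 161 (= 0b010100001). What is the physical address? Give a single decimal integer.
Answer: 1057

Derivation:
vaddr = 161 = 0b010100001
Split: l1_idx=2, l2_idx=2, offset=1
L1[2] = 0
L2[0][2] = 66
paddr = 66 * 16 + 1 = 1057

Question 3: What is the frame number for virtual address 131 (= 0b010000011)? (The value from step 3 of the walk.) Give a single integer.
vaddr = 131: l1_idx=2, l2_idx=0
L1[2] = 0; L2[0][0] = 53

Answer: 53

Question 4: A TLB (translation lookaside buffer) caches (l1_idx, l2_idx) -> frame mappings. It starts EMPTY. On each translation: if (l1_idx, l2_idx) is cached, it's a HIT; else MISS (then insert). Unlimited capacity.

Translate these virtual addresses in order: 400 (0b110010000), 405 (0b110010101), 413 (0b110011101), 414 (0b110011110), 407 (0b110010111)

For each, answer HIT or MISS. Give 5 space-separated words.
vaddr=400: (6,1) not in TLB -> MISS, insert
vaddr=405: (6,1) in TLB -> HIT
vaddr=413: (6,1) in TLB -> HIT
vaddr=414: (6,1) in TLB -> HIT
vaddr=407: (6,1) in TLB -> HIT

Answer: MISS HIT HIT HIT HIT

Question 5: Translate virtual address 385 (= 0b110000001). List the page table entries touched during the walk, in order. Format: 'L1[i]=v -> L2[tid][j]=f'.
Answer: L1[6]=1 -> L2[1][0]=65

Derivation:
vaddr = 385 = 0b110000001
Split: l1_idx=6, l2_idx=0, offset=1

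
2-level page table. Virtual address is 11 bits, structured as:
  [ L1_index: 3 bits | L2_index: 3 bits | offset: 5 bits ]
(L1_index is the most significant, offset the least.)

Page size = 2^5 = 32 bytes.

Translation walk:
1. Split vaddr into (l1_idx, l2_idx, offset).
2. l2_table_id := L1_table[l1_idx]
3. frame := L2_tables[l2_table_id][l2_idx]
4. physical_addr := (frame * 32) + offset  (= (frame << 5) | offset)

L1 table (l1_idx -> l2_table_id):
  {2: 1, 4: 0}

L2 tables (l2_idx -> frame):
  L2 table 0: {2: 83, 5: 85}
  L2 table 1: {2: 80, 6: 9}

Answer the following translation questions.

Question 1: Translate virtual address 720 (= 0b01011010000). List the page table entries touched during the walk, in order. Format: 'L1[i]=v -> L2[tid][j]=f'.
Answer: L1[2]=1 -> L2[1][6]=9

Derivation:
vaddr = 720 = 0b01011010000
Split: l1_idx=2, l2_idx=6, offset=16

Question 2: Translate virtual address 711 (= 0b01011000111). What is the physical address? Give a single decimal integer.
vaddr = 711 = 0b01011000111
Split: l1_idx=2, l2_idx=6, offset=7
L1[2] = 1
L2[1][6] = 9
paddr = 9 * 32 + 7 = 295

Answer: 295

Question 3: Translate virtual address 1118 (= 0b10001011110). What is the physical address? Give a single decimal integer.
vaddr = 1118 = 0b10001011110
Split: l1_idx=4, l2_idx=2, offset=30
L1[4] = 0
L2[0][2] = 83
paddr = 83 * 32 + 30 = 2686

Answer: 2686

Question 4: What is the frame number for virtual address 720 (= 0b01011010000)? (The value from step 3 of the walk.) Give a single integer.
vaddr = 720: l1_idx=2, l2_idx=6
L1[2] = 1; L2[1][6] = 9

Answer: 9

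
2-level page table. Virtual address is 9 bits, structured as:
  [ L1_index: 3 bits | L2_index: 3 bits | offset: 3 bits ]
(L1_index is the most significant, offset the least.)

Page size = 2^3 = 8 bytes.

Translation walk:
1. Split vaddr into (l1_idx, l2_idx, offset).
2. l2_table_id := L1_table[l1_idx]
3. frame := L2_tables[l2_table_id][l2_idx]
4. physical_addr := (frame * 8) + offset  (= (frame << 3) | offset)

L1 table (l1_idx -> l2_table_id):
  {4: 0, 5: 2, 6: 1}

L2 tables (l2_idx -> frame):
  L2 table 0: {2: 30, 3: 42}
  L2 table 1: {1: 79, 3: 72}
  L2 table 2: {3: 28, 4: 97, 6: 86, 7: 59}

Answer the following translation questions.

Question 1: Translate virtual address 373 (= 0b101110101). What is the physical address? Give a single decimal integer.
Answer: 693

Derivation:
vaddr = 373 = 0b101110101
Split: l1_idx=5, l2_idx=6, offset=5
L1[5] = 2
L2[2][6] = 86
paddr = 86 * 8 + 5 = 693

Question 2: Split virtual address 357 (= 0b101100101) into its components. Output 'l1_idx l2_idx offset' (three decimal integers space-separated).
Answer: 5 4 5

Derivation:
vaddr = 357 = 0b101100101
  top 3 bits -> l1_idx = 5
  next 3 bits -> l2_idx = 4
  bottom 3 bits -> offset = 5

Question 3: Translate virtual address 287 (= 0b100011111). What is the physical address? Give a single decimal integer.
Answer: 343

Derivation:
vaddr = 287 = 0b100011111
Split: l1_idx=4, l2_idx=3, offset=7
L1[4] = 0
L2[0][3] = 42
paddr = 42 * 8 + 7 = 343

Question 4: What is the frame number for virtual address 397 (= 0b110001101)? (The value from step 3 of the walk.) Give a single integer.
Answer: 79

Derivation:
vaddr = 397: l1_idx=6, l2_idx=1
L1[6] = 1; L2[1][1] = 79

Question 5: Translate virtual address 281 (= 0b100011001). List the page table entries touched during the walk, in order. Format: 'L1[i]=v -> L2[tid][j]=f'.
Answer: L1[4]=0 -> L2[0][3]=42

Derivation:
vaddr = 281 = 0b100011001
Split: l1_idx=4, l2_idx=3, offset=1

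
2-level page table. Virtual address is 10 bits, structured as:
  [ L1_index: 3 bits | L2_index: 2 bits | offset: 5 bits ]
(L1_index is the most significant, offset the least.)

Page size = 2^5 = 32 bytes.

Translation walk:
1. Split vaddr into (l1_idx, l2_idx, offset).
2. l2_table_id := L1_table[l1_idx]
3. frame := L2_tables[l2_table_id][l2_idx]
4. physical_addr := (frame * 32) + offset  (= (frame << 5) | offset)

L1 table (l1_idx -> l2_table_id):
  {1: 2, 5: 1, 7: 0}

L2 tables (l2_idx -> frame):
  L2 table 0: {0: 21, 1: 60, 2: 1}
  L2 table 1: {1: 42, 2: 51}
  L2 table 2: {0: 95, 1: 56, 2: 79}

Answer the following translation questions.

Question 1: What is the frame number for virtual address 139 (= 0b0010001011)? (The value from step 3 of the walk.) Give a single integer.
vaddr = 139: l1_idx=1, l2_idx=0
L1[1] = 2; L2[2][0] = 95

Answer: 95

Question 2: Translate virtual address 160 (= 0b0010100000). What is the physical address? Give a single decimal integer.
Answer: 1792

Derivation:
vaddr = 160 = 0b0010100000
Split: l1_idx=1, l2_idx=1, offset=0
L1[1] = 2
L2[2][1] = 56
paddr = 56 * 32 + 0 = 1792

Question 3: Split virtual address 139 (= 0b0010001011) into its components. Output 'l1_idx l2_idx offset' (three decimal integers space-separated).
vaddr = 139 = 0b0010001011
  top 3 bits -> l1_idx = 1
  next 2 bits -> l2_idx = 0
  bottom 5 bits -> offset = 11

Answer: 1 0 11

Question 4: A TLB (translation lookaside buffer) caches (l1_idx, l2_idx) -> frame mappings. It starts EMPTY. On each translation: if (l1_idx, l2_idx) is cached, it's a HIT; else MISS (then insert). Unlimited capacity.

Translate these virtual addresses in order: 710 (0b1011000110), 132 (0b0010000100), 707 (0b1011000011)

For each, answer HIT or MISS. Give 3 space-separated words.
vaddr=710: (5,2) not in TLB -> MISS, insert
vaddr=132: (1,0) not in TLB -> MISS, insert
vaddr=707: (5,2) in TLB -> HIT

Answer: MISS MISS HIT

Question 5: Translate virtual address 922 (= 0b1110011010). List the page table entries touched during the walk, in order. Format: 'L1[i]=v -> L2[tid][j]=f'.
Answer: L1[7]=0 -> L2[0][0]=21

Derivation:
vaddr = 922 = 0b1110011010
Split: l1_idx=7, l2_idx=0, offset=26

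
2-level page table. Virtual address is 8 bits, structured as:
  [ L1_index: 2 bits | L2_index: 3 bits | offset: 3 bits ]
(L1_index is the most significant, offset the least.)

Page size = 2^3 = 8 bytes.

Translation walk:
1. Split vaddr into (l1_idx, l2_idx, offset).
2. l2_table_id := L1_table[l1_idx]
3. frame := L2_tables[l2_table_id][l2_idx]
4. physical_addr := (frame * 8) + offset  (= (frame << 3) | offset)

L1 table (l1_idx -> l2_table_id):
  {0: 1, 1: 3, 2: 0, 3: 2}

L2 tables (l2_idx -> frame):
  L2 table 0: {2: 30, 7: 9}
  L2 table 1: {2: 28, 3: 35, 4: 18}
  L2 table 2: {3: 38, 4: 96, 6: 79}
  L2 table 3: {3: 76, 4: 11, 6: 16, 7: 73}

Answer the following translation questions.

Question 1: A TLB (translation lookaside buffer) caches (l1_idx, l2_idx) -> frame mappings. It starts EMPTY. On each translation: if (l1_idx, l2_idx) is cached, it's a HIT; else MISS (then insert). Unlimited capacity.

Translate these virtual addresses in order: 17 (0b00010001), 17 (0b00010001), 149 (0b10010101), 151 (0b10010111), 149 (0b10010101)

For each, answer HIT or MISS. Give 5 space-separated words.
Answer: MISS HIT MISS HIT HIT

Derivation:
vaddr=17: (0,2) not in TLB -> MISS, insert
vaddr=17: (0,2) in TLB -> HIT
vaddr=149: (2,2) not in TLB -> MISS, insert
vaddr=151: (2,2) in TLB -> HIT
vaddr=149: (2,2) in TLB -> HIT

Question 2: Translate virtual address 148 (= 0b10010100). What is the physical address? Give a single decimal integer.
Answer: 244

Derivation:
vaddr = 148 = 0b10010100
Split: l1_idx=2, l2_idx=2, offset=4
L1[2] = 0
L2[0][2] = 30
paddr = 30 * 8 + 4 = 244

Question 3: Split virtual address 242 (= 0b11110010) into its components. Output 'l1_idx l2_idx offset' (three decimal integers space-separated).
vaddr = 242 = 0b11110010
  top 2 bits -> l1_idx = 3
  next 3 bits -> l2_idx = 6
  bottom 3 bits -> offset = 2

Answer: 3 6 2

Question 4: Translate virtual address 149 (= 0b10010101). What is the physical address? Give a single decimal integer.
vaddr = 149 = 0b10010101
Split: l1_idx=2, l2_idx=2, offset=5
L1[2] = 0
L2[0][2] = 30
paddr = 30 * 8 + 5 = 245

Answer: 245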